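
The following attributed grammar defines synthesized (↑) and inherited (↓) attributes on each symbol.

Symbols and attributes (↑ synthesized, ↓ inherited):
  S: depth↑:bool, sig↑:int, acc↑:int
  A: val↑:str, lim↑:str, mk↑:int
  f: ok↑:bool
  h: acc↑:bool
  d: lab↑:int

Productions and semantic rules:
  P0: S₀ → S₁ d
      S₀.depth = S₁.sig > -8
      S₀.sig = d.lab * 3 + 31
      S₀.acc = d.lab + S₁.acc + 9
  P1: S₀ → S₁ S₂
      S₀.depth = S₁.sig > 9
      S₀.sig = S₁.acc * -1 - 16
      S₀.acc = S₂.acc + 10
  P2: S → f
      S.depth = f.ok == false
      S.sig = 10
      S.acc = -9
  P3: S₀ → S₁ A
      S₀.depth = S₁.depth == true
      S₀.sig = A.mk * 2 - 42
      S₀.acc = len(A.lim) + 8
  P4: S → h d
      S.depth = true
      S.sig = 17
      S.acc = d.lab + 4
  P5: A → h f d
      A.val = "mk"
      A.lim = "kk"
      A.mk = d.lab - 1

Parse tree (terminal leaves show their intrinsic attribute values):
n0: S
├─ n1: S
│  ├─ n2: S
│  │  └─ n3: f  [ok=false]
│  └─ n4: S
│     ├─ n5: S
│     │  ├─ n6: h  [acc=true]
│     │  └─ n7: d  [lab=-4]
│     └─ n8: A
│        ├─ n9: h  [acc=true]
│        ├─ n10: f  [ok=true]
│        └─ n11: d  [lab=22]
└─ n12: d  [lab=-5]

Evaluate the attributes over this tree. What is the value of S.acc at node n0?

24

1. n3.ok = false  [terminal]
2. n2.depth = true  [f.ok == false]
3. n2.sig = 10  [10]
4. n2.acc = -9  [-9]
5. n6.acc = true  [terminal]
6. n7.lab = -4  [terminal]
7. n5.depth = true  [true]
8. n5.sig = 17  [17]
9. n5.acc = 0  [d.lab + 4]
10. n9.acc = true  [terminal]
11. n10.ok = true  [terminal]
12. n11.lab = 22  [terminal]
13. n8.val = "mk"  ["mk"]
14. n8.lim = "kk"  ["kk"]
15. n8.mk = 21  [d.lab - 1]
16. n4.depth = true  [S₁.depth == true]
17. n4.sig = 0  [A.mk * 2 - 42]
18. n4.acc = 10  [len(A.lim) + 8]
19. n1.depth = true  [S₁.sig > 9]
20. n1.sig = -7  [S₁.acc * -1 - 16]
21. n1.acc = 20  [S₂.acc + 10]
22. n12.lab = -5  [terminal]
23. n0.depth = true  [S₁.sig > -8]
24. n0.sig = 16  [d.lab * 3 + 31]
25. n0.acc = 24  [d.lab + S₁.acc + 9]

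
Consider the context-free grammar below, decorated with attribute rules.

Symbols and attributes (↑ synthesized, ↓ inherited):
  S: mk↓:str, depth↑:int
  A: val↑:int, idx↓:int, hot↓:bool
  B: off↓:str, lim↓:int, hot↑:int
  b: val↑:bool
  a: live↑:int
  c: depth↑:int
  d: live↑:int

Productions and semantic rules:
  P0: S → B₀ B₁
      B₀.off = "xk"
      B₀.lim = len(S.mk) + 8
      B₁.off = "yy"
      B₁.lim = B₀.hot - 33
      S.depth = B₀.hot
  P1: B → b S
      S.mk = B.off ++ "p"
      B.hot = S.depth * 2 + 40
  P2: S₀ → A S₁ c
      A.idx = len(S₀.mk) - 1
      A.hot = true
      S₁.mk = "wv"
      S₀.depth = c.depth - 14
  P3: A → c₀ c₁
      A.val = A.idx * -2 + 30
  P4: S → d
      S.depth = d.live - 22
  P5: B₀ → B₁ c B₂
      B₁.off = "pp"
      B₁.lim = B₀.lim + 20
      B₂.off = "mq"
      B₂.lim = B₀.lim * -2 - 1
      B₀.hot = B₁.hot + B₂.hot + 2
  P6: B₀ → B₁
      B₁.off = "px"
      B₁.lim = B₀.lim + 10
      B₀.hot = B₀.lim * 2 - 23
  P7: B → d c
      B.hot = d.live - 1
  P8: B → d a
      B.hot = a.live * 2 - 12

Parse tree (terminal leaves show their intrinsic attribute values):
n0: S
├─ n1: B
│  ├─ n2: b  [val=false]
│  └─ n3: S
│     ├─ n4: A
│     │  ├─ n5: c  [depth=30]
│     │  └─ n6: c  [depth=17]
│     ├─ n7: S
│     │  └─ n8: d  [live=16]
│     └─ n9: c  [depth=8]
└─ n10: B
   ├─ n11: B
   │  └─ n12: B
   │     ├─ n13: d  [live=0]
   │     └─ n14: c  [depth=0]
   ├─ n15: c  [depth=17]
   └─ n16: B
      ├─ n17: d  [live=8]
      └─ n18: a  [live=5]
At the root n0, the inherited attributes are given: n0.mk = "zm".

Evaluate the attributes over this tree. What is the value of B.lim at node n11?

15

1. n0.mk = "zm"  [given at root]
2. n1.off = "xk"  ["xk"]
3. n1.lim = 10  [len(S.mk) + 8]
4. n2.val = false  [terminal]
5. n3.mk = "xkp"  [B.off ++ "p"]
6. n4.idx = 2  [len(S₀.mk) - 1]
7. n4.hot = true  [true]
8. n5.depth = 30  [terminal]
9. n6.depth = 17  [terminal]
10. n4.val = 26  [A.idx * -2 + 30]
11. n7.mk = "wv"  ["wv"]
12. n8.live = 16  [terminal]
13. n7.depth = -6  [d.live - 22]
14. n9.depth = 8  [terminal]
15. n3.depth = -6  [c.depth - 14]
16. n1.hot = 28  [S.depth * 2 + 40]
17. n10.off = "yy"  ["yy"]
18. n10.lim = -5  [B₀.hot - 33]
19. n11.off = "pp"  ["pp"]
20. n11.lim = 15  [B₀.lim + 20]
21. n12.off = "px"  ["px"]
22. n12.lim = 25  [B₀.lim + 10]
23. n13.live = 0  [terminal]
24. n14.depth = 0  [terminal]
25. n12.hot = -1  [d.live - 1]
26. n11.hot = 7  [B₀.lim * 2 - 23]
27. n15.depth = 17  [terminal]
28. n16.off = "mq"  ["mq"]
29. n16.lim = 9  [B₀.lim * -2 - 1]
30. n17.live = 8  [terminal]
31. n18.live = 5  [terminal]
32. n16.hot = -2  [a.live * 2 - 12]
33. n10.hot = 7  [B₁.hot + B₂.hot + 2]
34. n0.depth = 28  [B₀.hot]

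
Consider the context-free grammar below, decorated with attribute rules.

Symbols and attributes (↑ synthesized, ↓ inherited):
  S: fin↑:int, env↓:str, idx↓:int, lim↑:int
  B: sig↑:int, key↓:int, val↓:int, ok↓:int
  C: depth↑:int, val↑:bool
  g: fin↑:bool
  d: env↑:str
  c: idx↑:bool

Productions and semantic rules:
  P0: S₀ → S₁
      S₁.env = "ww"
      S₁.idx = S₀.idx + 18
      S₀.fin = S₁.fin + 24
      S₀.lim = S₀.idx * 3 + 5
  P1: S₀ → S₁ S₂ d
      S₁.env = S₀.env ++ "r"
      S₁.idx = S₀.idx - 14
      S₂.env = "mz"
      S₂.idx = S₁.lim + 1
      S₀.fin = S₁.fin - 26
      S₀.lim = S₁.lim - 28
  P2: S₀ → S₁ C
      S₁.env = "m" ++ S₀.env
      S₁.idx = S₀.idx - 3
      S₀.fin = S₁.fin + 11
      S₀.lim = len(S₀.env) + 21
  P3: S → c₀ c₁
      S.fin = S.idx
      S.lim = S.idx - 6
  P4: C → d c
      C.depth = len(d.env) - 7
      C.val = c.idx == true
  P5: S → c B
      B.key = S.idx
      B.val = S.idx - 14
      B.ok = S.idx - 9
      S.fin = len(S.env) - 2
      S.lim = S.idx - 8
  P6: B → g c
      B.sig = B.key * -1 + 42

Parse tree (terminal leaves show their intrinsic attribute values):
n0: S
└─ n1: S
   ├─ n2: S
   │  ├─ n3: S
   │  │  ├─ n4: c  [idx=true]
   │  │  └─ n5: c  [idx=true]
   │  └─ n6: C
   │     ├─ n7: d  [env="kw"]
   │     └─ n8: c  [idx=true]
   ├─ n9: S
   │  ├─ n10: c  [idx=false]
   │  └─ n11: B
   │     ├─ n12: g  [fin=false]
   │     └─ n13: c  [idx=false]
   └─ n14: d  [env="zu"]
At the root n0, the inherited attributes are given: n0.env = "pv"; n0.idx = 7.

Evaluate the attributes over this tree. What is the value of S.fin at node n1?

-7

1. n0.env = "pv"  [given at root]
2. n0.idx = 7  [given at root]
3. n1.env = "ww"  ["ww"]
4. n1.idx = 25  [S₀.idx + 18]
5. n2.env = "wwr"  [S₀.env ++ "r"]
6. n2.idx = 11  [S₀.idx - 14]
7. n3.env = "mwwr"  ["m" ++ S₀.env]
8. n3.idx = 8  [S₀.idx - 3]
9. n4.idx = true  [terminal]
10. n5.idx = true  [terminal]
11. n3.fin = 8  [S.idx]
12. n3.lim = 2  [S.idx - 6]
13. n7.env = "kw"  [terminal]
14. n8.idx = true  [terminal]
15. n6.depth = -5  [len(d.env) - 7]
16. n6.val = true  [c.idx == true]
17. n2.fin = 19  [S₁.fin + 11]
18. n2.lim = 24  [len(S₀.env) + 21]
19. n9.env = "mz"  ["mz"]
20. n9.idx = 25  [S₁.lim + 1]
21. n10.idx = false  [terminal]
22. n11.key = 25  [S.idx]
23. n11.val = 11  [S.idx - 14]
24. n11.ok = 16  [S.idx - 9]
25. n12.fin = false  [terminal]
26. n13.idx = false  [terminal]
27. n11.sig = 17  [B.key * -1 + 42]
28. n9.fin = 0  [len(S.env) - 2]
29. n9.lim = 17  [S.idx - 8]
30. n14.env = "zu"  [terminal]
31. n1.fin = -7  [S₁.fin - 26]
32. n1.lim = -4  [S₁.lim - 28]
33. n0.fin = 17  [S₁.fin + 24]
34. n0.lim = 26  [S₀.idx * 3 + 5]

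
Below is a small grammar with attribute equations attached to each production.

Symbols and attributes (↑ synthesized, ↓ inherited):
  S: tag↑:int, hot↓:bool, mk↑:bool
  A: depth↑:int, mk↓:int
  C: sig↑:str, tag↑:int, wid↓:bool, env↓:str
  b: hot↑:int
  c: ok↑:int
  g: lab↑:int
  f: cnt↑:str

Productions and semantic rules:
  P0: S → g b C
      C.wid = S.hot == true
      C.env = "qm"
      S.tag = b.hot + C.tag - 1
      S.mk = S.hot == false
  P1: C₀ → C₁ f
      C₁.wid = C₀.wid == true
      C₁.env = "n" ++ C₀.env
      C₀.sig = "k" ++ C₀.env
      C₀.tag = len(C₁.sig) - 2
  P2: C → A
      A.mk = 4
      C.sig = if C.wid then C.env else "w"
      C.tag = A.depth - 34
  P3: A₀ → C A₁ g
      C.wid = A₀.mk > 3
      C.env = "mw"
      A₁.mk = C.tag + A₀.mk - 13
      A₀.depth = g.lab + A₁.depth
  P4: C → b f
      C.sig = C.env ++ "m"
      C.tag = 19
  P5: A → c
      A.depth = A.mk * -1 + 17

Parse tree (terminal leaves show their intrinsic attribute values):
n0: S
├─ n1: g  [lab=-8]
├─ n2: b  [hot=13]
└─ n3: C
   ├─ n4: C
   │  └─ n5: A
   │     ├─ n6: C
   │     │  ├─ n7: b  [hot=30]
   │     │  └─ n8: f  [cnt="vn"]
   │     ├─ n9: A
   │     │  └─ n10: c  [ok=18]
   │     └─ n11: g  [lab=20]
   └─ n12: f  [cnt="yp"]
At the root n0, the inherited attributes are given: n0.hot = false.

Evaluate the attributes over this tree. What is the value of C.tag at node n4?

1. n0.hot = false  [given at root]
2. n1.lab = -8  [terminal]
3. n2.hot = 13  [terminal]
4. n3.wid = false  [S.hot == true]
5. n3.env = "qm"  ["qm"]
6. n4.wid = false  [C₀.wid == true]
7. n4.env = "nqm"  ["n" ++ C₀.env]
8. n5.mk = 4  [4]
9. n6.wid = true  [A₀.mk > 3]
10. n6.env = "mw"  ["mw"]
11. n7.hot = 30  [terminal]
12. n8.cnt = "vn"  [terminal]
13. n6.sig = "mwm"  [C.env ++ "m"]
14. n6.tag = 19  [19]
15. n9.mk = 10  [C.tag + A₀.mk - 13]
16. n10.ok = 18  [terminal]
17. n9.depth = 7  [A.mk * -1 + 17]
18. n11.lab = 20  [terminal]
19. n5.depth = 27  [g.lab + A₁.depth]
20. n4.sig = "w"  [if C.wid then C.env else "w"]
21. n4.tag = -7  [A.depth - 34]
22. n12.cnt = "yp"  [terminal]
23. n3.sig = "kqm"  ["k" ++ C₀.env]
24. n3.tag = -1  [len(C₁.sig) - 2]
25. n0.tag = 11  [b.hot + C.tag - 1]
26. n0.mk = true  [S.hot == false]

-7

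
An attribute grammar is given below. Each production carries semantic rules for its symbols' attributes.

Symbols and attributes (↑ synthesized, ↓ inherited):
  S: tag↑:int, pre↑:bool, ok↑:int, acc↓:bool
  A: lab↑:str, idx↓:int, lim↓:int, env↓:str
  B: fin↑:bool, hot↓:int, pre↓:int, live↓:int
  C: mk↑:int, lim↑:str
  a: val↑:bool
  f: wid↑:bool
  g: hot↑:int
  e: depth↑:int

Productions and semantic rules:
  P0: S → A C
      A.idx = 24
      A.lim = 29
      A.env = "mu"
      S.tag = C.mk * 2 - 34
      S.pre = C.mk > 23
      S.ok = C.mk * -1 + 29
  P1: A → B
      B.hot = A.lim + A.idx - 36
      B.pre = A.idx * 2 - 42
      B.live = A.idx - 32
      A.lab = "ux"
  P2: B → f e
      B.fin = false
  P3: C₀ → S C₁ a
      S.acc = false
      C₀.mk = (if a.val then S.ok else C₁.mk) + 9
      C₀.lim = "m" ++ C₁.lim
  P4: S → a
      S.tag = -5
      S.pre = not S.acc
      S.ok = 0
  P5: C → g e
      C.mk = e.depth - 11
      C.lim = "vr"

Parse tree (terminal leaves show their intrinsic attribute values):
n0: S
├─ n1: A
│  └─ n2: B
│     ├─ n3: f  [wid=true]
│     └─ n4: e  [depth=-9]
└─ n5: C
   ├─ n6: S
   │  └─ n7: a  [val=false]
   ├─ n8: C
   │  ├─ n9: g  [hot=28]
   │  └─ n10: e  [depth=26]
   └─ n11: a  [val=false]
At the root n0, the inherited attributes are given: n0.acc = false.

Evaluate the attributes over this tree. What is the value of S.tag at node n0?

14

1. n0.acc = false  [given at root]
2. n1.idx = 24  [24]
3. n1.lim = 29  [29]
4. n1.env = "mu"  ["mu"]
5. n2.hot = 17  [A.lim + A.idx - 36]
6. n2.pre = 6  [A.idx * 2 - 42]
7. n2.live = -8  [A.idx - 32]
8. n3.wid = true  [terminal]
9. n4.depth = -9  [terminal]
10. n2.fin = false  [false]
11. n1.lab = "ux"  ["ux"]
12. n6.acc = false  [false]
13. n7.val = false  [terminal]
14. n6.tag = -5  [-5]
15. n6.pre = true  [not S.acc]
16. n6.ok = 0  [0]
17. n9.hot = 28  [terminal]
18. n10.depth = 26  [terminal]
19. n8.mk = 15  [e.depth - 11]
20. n8.lim = "vr"  ["vr"]
21. n11.val = false  [terminal]
22. n5.mk = 24  [(if a.val then S.ok else C₁.mk) + 9]
23. n5.lim = "mvr"  ["m" ++ C₁.lim]
24. n0.tag = 14  [C.mk * 2 - 34]
25. n0.pre = true  [C.mk > 23]
26. n0.ok = 5  [C.mk * -1 + 29]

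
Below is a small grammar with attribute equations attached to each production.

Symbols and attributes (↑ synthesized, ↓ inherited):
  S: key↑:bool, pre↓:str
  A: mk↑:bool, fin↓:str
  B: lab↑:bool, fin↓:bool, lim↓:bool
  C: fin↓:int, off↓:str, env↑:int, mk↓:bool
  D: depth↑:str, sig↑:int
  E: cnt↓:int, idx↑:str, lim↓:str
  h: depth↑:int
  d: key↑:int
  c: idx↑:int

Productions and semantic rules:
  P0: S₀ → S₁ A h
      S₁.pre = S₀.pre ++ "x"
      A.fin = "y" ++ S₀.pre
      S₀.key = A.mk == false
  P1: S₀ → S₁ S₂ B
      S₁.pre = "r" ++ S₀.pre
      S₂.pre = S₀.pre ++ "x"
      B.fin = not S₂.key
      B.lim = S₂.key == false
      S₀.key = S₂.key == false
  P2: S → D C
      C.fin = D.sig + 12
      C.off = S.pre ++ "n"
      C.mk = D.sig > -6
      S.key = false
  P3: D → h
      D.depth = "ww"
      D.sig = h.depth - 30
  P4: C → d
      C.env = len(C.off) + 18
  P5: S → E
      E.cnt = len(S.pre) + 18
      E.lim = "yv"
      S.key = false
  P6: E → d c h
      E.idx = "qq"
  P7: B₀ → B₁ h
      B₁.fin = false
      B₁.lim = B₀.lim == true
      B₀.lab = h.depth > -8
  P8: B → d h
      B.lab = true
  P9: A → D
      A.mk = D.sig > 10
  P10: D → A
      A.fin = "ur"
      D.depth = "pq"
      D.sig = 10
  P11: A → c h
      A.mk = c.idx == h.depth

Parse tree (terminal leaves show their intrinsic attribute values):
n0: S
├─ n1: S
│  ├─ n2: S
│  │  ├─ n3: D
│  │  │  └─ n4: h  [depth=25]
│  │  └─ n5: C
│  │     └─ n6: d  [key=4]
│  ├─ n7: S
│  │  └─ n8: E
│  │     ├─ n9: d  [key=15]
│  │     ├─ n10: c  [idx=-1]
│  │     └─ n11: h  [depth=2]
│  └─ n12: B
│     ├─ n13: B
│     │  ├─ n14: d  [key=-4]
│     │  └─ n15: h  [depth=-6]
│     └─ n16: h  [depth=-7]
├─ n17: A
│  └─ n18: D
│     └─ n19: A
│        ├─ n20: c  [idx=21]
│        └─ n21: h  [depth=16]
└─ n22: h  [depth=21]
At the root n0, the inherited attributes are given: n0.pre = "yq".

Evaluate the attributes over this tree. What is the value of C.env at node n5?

1. n0.pre = "yq"  [given at root]
2. n1.pre = "yqx"  [S₀.pre ++ "x"]
3. n2.pre = "ryqx"  ["r" ++ S₀.pre]
4. n4.depth = 25  [terminal]
5. n3.depth = "ww"  ["ww"]
6. n3.sig = -5  [h.depth - 30]
7. n5.fin = 7  [D.sig + 12]
8. n5.off = "ryqxn"  [S.pre ++ "n"]
9. n5.mk = true  [D.sig > -6]
10. n6.key = 4  [terminal]
11. n5.env = 23  [len(C.off) + 18]
12. n2.key = false  [false]
13. n7.pre = "yqxx"  [S₀.pre ++ "x"]
14. n8.cnt = 22  [len(S.pre) + 18]
15. n8.lim = "yv"  ["yv"]
16. n9.key = 15  [terminal]
17. n10.idx = -1  [terminal]
18. n11.depth = 2  [terminal]
19. n8.idx = "qq"  ["qq"]
20. n7.key = false  [false]
21. n12.fin = true  [not S₂.key]
22. n12.lim = true  [S₂.key == false]
23. n13.fin = false  [false]
24. n13.lim = true  [B₀.lim == true]
25. n14.key = -4  [terminal]
26. n15.depth = -6  [terminal]
27. n13.lab = true  [true]
28. n16.depth = -7  [terminal]
29. n12.lab = true  [h.depth > -8]
30. n1.key = true  [S₂.key == false]
31. n17.fin = "yyq"  ["y" ++ S₀.pre]
32. n19.fin = "ur"  ["ur"]
33. n20.idx = 21  [terminal]
34. n21.depth = 16  [terminal]
35. n19.mk = false  [c.idx == h.depth]
36. n18.depth = "pq"  ["pq"]
37. n18.sig = 10  [10]
38. n17.mk = false  [D.sig > 10]
39. n22.depth = 21  [terminal]
40. n0.key = true  [A.mk == false]

23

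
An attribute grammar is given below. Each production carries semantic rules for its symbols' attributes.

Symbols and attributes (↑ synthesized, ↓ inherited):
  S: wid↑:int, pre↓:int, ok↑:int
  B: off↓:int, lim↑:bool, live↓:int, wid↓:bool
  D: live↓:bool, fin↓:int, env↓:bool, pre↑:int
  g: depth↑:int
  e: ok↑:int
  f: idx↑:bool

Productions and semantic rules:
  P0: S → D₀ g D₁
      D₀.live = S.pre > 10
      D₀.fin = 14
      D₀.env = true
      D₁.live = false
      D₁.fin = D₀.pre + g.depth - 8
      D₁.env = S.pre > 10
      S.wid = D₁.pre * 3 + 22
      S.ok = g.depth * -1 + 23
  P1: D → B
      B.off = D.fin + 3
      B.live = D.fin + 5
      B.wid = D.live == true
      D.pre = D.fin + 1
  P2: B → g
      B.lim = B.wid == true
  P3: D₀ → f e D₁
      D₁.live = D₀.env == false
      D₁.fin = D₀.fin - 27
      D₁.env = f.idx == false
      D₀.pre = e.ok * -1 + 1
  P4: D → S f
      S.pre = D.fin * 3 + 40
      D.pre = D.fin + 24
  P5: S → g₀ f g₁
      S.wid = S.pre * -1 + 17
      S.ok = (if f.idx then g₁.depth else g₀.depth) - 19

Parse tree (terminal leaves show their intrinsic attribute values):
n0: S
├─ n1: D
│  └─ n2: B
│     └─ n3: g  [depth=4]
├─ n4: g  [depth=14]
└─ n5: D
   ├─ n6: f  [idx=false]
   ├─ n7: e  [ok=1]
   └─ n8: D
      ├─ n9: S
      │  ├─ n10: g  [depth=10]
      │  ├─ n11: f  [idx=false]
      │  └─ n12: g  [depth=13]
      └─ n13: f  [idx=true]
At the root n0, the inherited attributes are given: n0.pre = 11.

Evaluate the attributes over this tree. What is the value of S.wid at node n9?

-5

1. n0.pre = 11  [given at root]
2. n1.live = true  [S.pre > 10]
3. n1.fin = 14  [14]
4. n1.env = true  [true]
5. n2.off = 17  [D.fin + 3]
6. n2.live = 19  [D.fin + 5]
7. n2.wid = true  [D.live == true]
8. n3.depth = 4  [terminal]
9. n2.lim = true  [B.wid == true]
10. n1.pre = 15  [D.fin + 1]
11. n4.depth = 14  [terminal]
12. n5.live = false  [false]
13. n5.fin = 21  [D₀.pre + g.depth - 8]
14. n5.env = true  [S.pre > 10]
15. n6.idx = false  [terminal]
16. n7.ok = 1  [terminal]
17. n8.live = false  [D₀.env == false]
18. n8.fin = -6  [D₀.fin - 27]
19. n8.env = true  [f.idx == false]
20. n9.pre = 22  [D.fin * 3 + 40]
21. n10.depth = 10  [terminal]
22. n11.idx = false  [terminal]
23. n12.depth = 13  [terminal]
24. n9.wid = -5  [S.pre * -1 + 17]
25. n9.ok = -9  [(if f.idx then g₁.depth else g₀.depth) - 19]
26. n13.idx = true  [terminal]
27. n8.pre = 18  [D.fin + 24]
28. n5.pre = 0  [e.ok * -1 + 1]
29. n0.wid = 22  [D₁.pre * 3 + 22]
30. n0.ok = 9  [g.depth * -1 + 23]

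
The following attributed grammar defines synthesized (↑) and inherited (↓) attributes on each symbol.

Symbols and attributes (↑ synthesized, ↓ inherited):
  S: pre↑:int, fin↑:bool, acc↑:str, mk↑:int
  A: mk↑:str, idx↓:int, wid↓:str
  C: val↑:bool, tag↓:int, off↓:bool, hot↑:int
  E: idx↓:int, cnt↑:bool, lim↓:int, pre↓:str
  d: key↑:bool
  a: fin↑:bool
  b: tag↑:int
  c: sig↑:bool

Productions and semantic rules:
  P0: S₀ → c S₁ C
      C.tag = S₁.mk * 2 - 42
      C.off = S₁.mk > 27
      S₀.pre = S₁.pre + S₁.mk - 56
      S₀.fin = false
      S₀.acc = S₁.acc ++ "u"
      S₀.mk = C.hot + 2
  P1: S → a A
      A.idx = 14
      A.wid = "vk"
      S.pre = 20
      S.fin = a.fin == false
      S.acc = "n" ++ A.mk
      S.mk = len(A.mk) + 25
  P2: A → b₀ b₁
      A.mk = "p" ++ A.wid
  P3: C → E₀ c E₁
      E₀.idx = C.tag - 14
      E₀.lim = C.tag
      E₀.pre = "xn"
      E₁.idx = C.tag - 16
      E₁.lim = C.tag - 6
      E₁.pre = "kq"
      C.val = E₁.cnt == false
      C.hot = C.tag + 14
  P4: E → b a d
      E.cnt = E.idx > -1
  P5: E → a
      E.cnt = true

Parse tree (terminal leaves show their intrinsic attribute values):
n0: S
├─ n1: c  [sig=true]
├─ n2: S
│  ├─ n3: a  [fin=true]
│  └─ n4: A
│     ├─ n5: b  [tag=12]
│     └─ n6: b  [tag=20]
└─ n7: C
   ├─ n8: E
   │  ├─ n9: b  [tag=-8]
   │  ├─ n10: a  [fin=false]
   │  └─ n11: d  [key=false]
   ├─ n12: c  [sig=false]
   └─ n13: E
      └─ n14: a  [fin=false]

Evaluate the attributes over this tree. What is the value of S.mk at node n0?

30

1. n1.sig = true  [terminal]
2. n3.fin = true  [terminal]
3. n4.idx = 14  [14]
4. n4.wid = "vk"  ["vk"]
5. n5.tag = 12  [terminal]
6. n6.tag = 20  [terminal]
7. n4.mk = "pvk"  ["p" ++ A.wid]
8. n2.pre = 20  [20]
9. n2.fin = false  [a.fin == false]
10. n2.acc = "npvk"  ["n" ++ A.mk]
11. n2.mk = 28  [len(A.mk) + 25]
12. n7.tag = 14  [S₁.mk * 2 - 42]
13. n7.off = true  [S₁.mk > 27]
14. n8.idx = 0  [C.tag - 14]
15. n8.lim = 14  [C.tag]
16. n8.pre = "xn"  ["xn"]
17. n9.tag = -8  [terminal]
18. n10.fin = false  [terminal]
19. n11.key = false  [terminal]
20. n8.cnt = true  [E.idx > -1]
21. n12.sig = false  [terminal]
22. n13.idx = -2  [C.tag - 16]
23. n13.lim = 8  [C.tag - 6]
24. n13.pre = "kq"  ["kq"]
25. n14.fin = false  [terminal]
26. n13.cnt = true  [true]
27. n7.val = false  [E₁.cnt == false]
28. n7.hot = 28  [C.tag + 14]
29. n0.pre = -8  [S₁.pre + S₁.mk - 56]
30. n0.fin = false  [false]
31. n0.acc = "npvku"  [S₁.acc ++ "u"]
32. n0.mk = 30  [C.hot + 2]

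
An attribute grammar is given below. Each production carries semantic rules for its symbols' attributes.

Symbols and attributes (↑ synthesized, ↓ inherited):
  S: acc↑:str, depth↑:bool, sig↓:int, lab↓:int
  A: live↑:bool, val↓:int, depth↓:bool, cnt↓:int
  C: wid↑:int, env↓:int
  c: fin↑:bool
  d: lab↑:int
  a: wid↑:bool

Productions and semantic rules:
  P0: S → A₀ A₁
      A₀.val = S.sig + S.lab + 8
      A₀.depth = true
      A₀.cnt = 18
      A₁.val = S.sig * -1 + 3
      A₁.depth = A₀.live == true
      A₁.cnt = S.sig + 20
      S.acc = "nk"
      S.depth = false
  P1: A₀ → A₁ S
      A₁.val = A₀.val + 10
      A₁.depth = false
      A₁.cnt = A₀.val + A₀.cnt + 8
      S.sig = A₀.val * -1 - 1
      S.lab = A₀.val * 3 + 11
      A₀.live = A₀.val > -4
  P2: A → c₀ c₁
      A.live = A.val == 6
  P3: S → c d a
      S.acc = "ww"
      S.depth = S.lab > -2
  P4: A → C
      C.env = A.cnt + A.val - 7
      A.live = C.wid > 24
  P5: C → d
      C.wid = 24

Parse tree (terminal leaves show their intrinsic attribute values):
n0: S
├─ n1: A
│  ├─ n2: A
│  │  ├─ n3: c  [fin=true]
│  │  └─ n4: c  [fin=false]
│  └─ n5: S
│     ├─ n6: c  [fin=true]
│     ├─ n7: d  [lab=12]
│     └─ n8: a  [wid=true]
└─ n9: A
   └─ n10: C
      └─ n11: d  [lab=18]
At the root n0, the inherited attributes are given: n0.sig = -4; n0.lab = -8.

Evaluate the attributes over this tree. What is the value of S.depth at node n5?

true

1. n0.sig = -4  [given at root]
2. n0.lab = -8  [given at root]
3. n1.val = -4  [S.sig + S.lab + 8]
4. n1.depth = true  [true]
5. n1.cnt = 18  [18]
6. n2.val = 6  [A₀.val + 10]
7. n2.depth = false  [false]
8. n2.cnt = 22  [A₀.val + A₀.cnt + 8]
9. n3.fin = true  [terminal]
10. n4.fin = false  [terminal]
11. n2.live = true  [A.val == 6]
12. n5.sig = 3  [A₀.val * -1 - 1]
13. n5.lab = -1  [A₀.val * 3 + 11]
14. n6.fin = true  [terminal]
15. n7.lab = 12  [terminal]
16. n8.wid = true  [terminal]
17. n5.acc = "ww"  ["ww"]
18. n5.depth = true  [S.lab > -2]
19. n1.live = false  [A₀.val > -4]
20. n9.val = 7  [S.sig * -1 + 3]
21. n9.depth = false  [A₀.live == true]
22. n9.cnt = 16  [S.sig + 20]
23. n10.env = 16  [A.cnt + A.val - 7]
24. n11.lab = 18  [terminal]
25. n10.wid = 24  [24]
26. n9.live = false  [C.wid > 24]
27. n0.acc = "nk"  ["nk"]
28. n0.depth = false  [false]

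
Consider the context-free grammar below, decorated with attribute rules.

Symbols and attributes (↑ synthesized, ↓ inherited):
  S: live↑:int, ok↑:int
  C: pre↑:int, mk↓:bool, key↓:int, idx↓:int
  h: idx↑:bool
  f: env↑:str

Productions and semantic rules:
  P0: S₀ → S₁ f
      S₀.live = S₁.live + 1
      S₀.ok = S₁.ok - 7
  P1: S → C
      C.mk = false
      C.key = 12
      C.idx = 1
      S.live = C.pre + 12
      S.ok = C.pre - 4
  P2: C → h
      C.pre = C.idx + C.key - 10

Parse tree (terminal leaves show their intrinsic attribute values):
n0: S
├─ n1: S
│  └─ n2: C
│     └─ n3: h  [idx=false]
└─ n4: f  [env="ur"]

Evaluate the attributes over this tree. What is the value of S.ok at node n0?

1. n2.mk = false  [false]
2. n2.key = 12  [12]
3. n2.idx = 1  [1]
4. n3.idx = false  [terminal]
5. n2.pre = 3  [C.idx + C.key - 10]
6. n1.live = 15  [C.pre + 12]
7. n1.ok = -1  [C.pre - 4]
8. n4.env = "ur"  [terminal]
9. n0.live = 16  [S₁.live + 1]
10. n0.ok = -8  [S₁.ok - 7]

-8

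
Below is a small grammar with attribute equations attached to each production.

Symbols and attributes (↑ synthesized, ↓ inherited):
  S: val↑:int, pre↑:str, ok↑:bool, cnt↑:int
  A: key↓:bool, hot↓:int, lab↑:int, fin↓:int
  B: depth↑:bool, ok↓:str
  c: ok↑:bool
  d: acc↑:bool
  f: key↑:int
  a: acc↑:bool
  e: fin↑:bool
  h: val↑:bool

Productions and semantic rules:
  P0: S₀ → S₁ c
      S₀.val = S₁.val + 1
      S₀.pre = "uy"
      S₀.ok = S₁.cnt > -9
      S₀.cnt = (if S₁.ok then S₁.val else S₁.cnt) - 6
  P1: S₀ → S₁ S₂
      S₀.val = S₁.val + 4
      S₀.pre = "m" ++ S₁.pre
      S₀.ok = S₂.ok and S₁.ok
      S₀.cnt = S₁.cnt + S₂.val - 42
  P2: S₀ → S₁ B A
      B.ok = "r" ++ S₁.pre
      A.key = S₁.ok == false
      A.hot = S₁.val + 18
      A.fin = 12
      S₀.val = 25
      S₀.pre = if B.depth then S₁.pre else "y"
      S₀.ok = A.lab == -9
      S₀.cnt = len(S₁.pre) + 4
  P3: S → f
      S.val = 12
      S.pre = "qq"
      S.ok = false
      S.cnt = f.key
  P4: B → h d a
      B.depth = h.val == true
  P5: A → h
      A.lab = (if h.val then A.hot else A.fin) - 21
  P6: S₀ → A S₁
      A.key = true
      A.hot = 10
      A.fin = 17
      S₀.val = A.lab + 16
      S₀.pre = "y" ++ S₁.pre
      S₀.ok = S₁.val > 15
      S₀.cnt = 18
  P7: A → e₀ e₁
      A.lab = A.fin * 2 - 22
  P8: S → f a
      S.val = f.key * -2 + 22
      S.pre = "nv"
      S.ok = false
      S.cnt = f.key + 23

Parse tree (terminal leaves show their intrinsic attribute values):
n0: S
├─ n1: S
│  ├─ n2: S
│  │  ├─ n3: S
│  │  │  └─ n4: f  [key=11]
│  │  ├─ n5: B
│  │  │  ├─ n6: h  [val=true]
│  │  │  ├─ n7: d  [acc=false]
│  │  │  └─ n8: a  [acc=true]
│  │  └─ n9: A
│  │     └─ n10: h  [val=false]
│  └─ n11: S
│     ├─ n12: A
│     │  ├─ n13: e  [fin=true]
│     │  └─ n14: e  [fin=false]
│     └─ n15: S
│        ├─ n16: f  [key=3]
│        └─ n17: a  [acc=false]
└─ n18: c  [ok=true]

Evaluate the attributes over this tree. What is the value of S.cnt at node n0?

1. n4.key = 11  [terminal]
2. n3.val = 12  [12]
3. n3.pre = "qq"  ["qq"]
4. n3.ok = false  [false]
5. n3.cnt = 11  [f.key]
6. n5.ok = "rqq"  ["r" ++ S₁.pre]
7. n6.val = true  [terminal]
8. n7.acc = false  [terminal]
9. n8.acc = true  [terminal]
10. n5.depth = true  [h.val == true]
11. n9.key = true  [S₁.ok == false]
12. n9.hot = 30  [S₁.val + 18]
13. n9.fin = 12  [12]
14. n10.val = false  [terminal]
15. n9.lab = -9  [(if h.val then A.hot else A.fin) - 21]
16. n2.val = 25  [25]
17. n2.pre = "qq"  [if B.depth then S₁.pre else "y"]
18. n2.ok = true  [A.lab == -9]
19. n2.cnt = 6  [len(S₁.pre) + 4]
20. n12.key = true  [true]
21. n12.hot = 10  [10]
22. n12.fin = 17  [17]
23. n13.fin = true  [terminal]
24. n14.fin = false  [terminal]
25. n12.lab = 12  [A.fin * 2 - 22]
26. n16.key = 3  [terminal]
27. n17.acc = false  [terminal]
28. n15.val = 16  [f.key * -2 + 22]
29. n15.pre = "nv"  ["nv"]
30. n15.ok = false  [false]
31. n15.cnt = 26  [f.key + 23]
32. n11.val = 28  [A.lab + 16]
33. n11.pre = "ynv"  ["y" ++ S₁.pre]
34. n11.ok = true  [S₁.val > 15]
35. n11.cnt = 18  [18]
36. n1.val = 29  [S₁.val + 4]
37. n1.pre = "mqq"  ["m" ++ S₁.pre]
38. n1.ok = true  [S₂.ok and S₁.ok]
39. n1.cnt = -8  [S₁.cnt + S₂.val - 42]
40. n18.ok = true  [terminal]
41. n0.val = 30  [S₁.val + 1]
42. n0.pre = "uy"  ["uy"]
43. n0.ok = true  [S₁.cnt > -9]
44. n0.cnt = 23  [(if S₁.ok then S₁.val else S₁.cnt) - 6]

23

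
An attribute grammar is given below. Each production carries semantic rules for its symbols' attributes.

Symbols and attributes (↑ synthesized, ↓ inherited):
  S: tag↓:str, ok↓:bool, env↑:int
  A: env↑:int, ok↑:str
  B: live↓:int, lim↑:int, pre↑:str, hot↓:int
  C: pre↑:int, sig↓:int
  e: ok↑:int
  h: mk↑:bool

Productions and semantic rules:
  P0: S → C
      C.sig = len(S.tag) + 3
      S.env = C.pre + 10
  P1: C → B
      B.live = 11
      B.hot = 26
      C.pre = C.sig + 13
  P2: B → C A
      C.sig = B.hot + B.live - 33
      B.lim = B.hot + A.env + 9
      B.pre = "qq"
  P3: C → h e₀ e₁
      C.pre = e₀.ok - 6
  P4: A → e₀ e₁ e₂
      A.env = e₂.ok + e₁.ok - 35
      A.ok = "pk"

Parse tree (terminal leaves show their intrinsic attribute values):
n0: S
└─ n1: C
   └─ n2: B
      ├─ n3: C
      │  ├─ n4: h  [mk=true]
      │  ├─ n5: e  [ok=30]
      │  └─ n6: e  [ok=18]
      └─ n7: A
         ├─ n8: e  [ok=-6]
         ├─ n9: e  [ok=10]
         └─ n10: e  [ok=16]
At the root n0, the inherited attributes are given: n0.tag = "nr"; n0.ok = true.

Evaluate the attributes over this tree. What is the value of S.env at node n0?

28

1. n0.tag = "nr"  [given at root]
2. n0.ok = true  [given at root]
3. n1.sig = 5  [len(S.tag) + 3]
4. n2.live = 11  [11]
5. n2.hot = 26  [26]
6. n3.sig = 4  [B.hot + B.live - 33]
7. n4.mk = true  [terminal]
8. n5.ok = 30  [terminal]
9. n6.ok = 18  [terminal]
10. n3.pre = 24  [e₀.ok - 6]
11. n8.ok = -6  [terminal]
12. n9.ok = 10  [terminal]
13. n10.ok = 16  [terminal]
14. n7.env = -9  [e₂.ok + e₁.ok - 35]
15. n7.ok = "pk"  ["pk"]
16. n2.lim = 26  [B.hot + A.env + 9]
17. n2.pre = "qq"  ["qq"]
18. n1.pre = 18  [C.sig + 13]
19. n0.env = 28  [C.pre + 10]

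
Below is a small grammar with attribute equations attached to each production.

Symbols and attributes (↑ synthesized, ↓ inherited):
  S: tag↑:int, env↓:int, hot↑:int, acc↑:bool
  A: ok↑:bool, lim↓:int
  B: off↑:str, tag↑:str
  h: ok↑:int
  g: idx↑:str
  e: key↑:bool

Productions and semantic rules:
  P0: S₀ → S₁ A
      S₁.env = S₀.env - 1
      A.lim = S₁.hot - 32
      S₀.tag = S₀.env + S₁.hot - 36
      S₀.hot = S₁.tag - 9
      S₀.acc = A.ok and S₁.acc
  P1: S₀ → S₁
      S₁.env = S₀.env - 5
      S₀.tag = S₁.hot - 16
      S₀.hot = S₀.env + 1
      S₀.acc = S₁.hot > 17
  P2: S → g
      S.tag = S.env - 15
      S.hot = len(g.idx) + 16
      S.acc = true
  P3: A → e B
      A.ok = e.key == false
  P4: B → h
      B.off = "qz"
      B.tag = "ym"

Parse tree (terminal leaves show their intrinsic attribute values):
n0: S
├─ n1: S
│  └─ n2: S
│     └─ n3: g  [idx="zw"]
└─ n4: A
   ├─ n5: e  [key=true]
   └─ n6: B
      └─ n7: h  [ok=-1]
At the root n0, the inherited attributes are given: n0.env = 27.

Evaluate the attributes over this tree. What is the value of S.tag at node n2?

6

1. n0.env = 27  [given at root]
2. n1.env = 26  [S₀.env - 1]
3. n2.env = 21  [S₀.env - 5]
4. n3.idx = "zw"  [terminal]
5. n2.tag = 6  [S.env - 15]
6. n2.hot = 18  [len(g.idx) + 16]
7. n2.acc = true  [true]
8. n1.tag = 2  [S₁.hot - 16]
9. n1.hot = 27  [S₀.env + 1]
10. n1.acc = true  [S₁.hot > 17]
11. n4.lim = -5  [S₁.hot - 32]
12. n5.key = true  [terminal]
13. n7.ok = -1  [terminal]
14. n6.off = "qz"  ["qz"]
15. n6.tag = "ym"  ["ym"]
16. n4.ok = false  [e.key == false]
17. n0.tag = 18  [S₀.env + S₁.hot - 36]
18. n0.hot = -7  [S₁.tag - 9]
19. n0.acc = false  [A.ok and S₁.acc]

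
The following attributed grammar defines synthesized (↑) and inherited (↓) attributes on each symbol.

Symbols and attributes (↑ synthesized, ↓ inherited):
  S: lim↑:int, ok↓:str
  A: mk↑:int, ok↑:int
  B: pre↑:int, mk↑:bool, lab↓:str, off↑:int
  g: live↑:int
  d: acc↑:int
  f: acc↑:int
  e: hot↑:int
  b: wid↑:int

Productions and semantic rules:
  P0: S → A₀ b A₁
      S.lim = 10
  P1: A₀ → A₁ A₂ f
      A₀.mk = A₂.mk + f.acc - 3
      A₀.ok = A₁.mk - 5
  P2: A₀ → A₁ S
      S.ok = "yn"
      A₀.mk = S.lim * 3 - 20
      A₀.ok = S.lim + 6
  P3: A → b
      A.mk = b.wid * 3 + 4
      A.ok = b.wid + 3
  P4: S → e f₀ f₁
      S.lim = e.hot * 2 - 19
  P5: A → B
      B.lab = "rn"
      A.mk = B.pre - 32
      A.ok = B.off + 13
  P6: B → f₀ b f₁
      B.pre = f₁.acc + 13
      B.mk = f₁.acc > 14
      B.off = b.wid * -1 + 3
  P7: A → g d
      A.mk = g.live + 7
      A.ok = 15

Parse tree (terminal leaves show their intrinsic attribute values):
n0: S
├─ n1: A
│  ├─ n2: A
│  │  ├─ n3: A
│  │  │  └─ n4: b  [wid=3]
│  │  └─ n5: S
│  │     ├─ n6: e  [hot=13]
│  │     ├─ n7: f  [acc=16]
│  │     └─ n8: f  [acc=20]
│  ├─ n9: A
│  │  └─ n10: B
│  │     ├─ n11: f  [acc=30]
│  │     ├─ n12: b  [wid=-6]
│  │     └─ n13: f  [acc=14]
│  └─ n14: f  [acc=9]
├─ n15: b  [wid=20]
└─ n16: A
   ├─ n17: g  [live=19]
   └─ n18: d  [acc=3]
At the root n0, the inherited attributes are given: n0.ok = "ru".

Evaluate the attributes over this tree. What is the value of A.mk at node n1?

1

1. n0.ok = "ru"  [given at root]
2. n4.wid = 3  [terminal]
3. n3.mk = 13  [b.wid * 3 + 4]
4. n3.ok = 6  [b.wid + 3]
5. n5.ok = "yn"  ["yn"]
6. n6.hot = 13  [terminal]
7. n7.acc = 16  [terminal]
8. n8.acc = 20  [terminal]
9. n5.lim = 7  [e.hot * 2 - 19]
10. n2.mk = 1  [S.lim * 3 - 20]
11. n2.ok = 13  [S.lim + 6]
12. n10.lab = "rn"  ["rn"]
13. n11.acc = 30  [terminal]
14. n12.wid = -6  [terminal]
15. n13.acc = 14  [terminal]
16. n10.pre = 27  [f₁.acc + 13]
17. n10.mk = false  [f₁.acc > 14]
18. n10.off = 9  [b.wid * -1 + 3]
19. n9.mk = -5  [B.pre - 32]
20. n9.ok = 22  [B.off + 13]
21. n14.acc = 9  [terminal]
22. n1.mk = 1  [A₂.mk + f.acc - 3]
23. n1.ok = -4  [A₁.mk - 5]
24. n15.wid = 20  [terminal]
25. n17.live = 19  [terminal]
26. n18.acc = 3  [terminal]
27. n16.mk = 26  [g.live + 7]
28. n16.ok = 15  [15]
29. n0.lim = 10  [10]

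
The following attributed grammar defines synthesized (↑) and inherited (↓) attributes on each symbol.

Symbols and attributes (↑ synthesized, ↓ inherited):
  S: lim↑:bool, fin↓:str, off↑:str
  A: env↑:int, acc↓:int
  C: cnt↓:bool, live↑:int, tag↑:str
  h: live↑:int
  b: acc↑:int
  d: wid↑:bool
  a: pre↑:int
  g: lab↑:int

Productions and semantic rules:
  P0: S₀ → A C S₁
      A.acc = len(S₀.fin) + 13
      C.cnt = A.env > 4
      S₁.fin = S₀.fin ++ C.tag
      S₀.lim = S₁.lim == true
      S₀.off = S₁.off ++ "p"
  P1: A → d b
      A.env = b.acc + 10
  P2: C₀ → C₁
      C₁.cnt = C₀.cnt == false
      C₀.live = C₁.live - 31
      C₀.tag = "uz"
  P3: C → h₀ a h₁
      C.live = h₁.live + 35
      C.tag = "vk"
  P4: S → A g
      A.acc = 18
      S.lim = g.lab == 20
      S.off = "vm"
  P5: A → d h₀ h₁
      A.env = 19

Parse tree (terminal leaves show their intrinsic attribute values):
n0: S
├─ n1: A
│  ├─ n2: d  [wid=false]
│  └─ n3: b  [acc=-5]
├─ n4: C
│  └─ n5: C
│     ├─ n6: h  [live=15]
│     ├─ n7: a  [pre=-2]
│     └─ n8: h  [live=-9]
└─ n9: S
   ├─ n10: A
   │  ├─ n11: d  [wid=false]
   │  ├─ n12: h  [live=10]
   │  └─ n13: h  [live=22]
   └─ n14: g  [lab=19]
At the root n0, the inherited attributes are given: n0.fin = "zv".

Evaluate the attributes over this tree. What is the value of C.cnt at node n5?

1. n0.fin = "zv"  [given at root]
2. n1.acc = 15  [len(S₀.fin) + 13]
3. n2.wid = false  [terminal]
4. n3.acc = -5  [terminal]
5. n1.env = 5  [b.acc + 10]
6. n4.cnt = true  [A.env > 4]
7. n5.cnt = false  [C₀.cnt == false]
8. n6.live = 15  [terminal]
9. n7.pre = -2  [terminal]
10. n8.live = -9  [terminal]
11. n5.live = 26  [h₁.live + 35]
12. n5.tag = "vk"  ["vk"]
13. n4.live = -5  [C₁.live - 31]
14. n4.tag = "uz"  ["uz"]
15. n9.fin = "zvuz"  [S₀.fin ++ C.tag]
16. n10.acc = 18  [18]
17. n11.wid = false  [terminal]
18. n12.live = 10  [terminal]
19. n13.live = 22  [terminal]
20. n10.env = 19  [19]
21. n14.lab = 19  [terminal]
22. n9.lim = false  [g.lab == 20]
23. n9.off = "vm"  ["vm"]
24. n0.lim = false  [S₁.lim == true]
25. n0.off = "vmp"  [S₁.off ++ "p"]

false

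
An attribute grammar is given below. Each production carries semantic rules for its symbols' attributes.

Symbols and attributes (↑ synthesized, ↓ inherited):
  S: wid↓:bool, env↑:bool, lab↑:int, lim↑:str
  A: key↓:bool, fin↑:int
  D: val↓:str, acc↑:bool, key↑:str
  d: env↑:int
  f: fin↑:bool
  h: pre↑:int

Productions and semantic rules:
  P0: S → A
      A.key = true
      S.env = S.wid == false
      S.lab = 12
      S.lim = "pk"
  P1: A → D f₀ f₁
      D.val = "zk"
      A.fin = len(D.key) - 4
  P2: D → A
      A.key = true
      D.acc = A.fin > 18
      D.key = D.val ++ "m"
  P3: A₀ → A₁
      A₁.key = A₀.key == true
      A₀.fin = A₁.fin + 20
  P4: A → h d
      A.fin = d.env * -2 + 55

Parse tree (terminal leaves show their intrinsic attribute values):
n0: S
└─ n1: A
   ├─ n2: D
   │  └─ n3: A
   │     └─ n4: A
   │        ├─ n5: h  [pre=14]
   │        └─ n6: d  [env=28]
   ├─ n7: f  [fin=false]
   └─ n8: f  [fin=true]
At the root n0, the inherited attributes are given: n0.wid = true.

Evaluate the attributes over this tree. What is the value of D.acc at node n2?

1. n0.wid = true  [given at root]
2. n1.key = true  [true]
3. n2.val = "zk"  ["zk"]
4. n3.key = true  [true]
5. n4.key = true  [A₀.key == true]
6. n5.pre = 14  [terminal]
7. n6.env = 28  [terminal]
8. n4.fin = -1  [d.env * -2 + 55]
9. n3.fin = 19  [A₁.fin + 20]
10. n2.acc = true  [A.fin > 18]
11. n2.key = "zkm"  [D.val ++ "m"]
12. n7.fin = false  [terminal]
13. n8.fin = true  [terminal]
14. n1.fin = -1  [len(D.key) - 4]
15. n0.env = false  [S.wid == false]
16. n0.lab = 12  [12]
17. n0.lim = "pk"  ["pk"]

true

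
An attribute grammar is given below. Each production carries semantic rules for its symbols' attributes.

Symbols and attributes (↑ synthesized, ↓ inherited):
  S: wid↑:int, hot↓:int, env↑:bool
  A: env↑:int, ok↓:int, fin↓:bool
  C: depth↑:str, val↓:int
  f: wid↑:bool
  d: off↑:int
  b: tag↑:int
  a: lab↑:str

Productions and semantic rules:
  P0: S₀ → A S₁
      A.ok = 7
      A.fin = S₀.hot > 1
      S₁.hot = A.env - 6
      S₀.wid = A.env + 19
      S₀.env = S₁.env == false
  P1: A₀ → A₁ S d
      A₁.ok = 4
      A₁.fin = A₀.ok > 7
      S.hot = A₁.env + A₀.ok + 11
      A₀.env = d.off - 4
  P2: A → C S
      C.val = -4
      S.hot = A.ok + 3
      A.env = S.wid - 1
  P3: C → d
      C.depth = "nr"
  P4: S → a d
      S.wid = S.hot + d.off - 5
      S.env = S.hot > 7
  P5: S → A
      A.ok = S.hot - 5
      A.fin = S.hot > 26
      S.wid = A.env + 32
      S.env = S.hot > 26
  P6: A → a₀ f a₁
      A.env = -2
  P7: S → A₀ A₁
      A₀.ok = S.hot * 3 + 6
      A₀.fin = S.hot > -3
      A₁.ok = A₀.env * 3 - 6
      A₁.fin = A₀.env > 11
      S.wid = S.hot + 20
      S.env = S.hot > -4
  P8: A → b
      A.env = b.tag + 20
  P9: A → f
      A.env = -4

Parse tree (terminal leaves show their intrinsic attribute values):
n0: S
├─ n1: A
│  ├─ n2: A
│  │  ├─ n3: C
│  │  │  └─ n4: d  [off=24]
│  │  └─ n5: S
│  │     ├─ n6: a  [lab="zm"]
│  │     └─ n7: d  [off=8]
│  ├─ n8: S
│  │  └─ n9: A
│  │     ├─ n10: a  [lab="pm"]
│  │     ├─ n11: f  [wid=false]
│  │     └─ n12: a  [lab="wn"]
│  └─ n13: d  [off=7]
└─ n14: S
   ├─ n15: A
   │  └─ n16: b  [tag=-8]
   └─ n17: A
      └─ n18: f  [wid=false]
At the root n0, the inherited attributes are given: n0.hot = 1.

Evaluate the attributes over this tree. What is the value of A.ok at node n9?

22

1. n0.hot = 1  [given at root]
2. n1.ok = 7  [7]
3. n1.fin = false  [S₀.hot > 1]
4. n2.ok = 4  [4]
5. n2.fin = false  [A₀.ok > 7]
6. n3.val = -4  [-4]
7. n4.off = 24  [terminal]
8. n3.depth = "nr"  ["nr"]
9. n5.hot = 7  [A.ok + 3]
10. n6.lab = "zm"  [terminal]
11. n7.off = 8  [terminal]
12. n5.wid = 10  [S.hot + d.off - 5]
13. n5.env = false  [S.hot > 7]
14. n2.env = 9  [S.wid - 1]
15. n8.hot = 27  [A₁.env + A₀.ok + 11]
16. n9.ok = 22  [S.hot - 5]
17. n9.fin = true  [S.hot > 26]
18. n10.lab = "pm"  [terminal]
19. n11.wid = false  [terminal]
20. n12.lab = "wn"  [terminal]
21. n9.env = -2  [-2]
22. n8.wid = 30  [A.env + 32]
23. n8.env = true  [S.hot > 26]
24. n13.off = 7  [terminal]
25. n1.env = 3  [d.off - 4]
26. n14.hot = -3  [A.env - 6]
27. n15.ok = -3  [S.hot * 3 + 6]
28. n15.fin = false  [S.hot > -3]
29. n16.tag = -8  [terminal]
30. n15.env = 12  [b.tag + 20]
31. n17.ok = 30  [A₀.env * 3 - 6]
32. n17.fin = true  [A₀.env > 11]
33. n18.wid = false  [terminal]
34. n17.env = -4  [-4]
35. n14.wid = 17  [S.hot + 20]
36. n14.env = true  [S.hot > -4]
37. n0.wid = 22  [A.env + 19]
38. n0.env = false  [S₁.env == false]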